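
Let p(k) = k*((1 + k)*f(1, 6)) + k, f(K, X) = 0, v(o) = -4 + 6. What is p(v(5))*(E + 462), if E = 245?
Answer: 1414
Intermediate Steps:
v(o) = 2
p(k) = k (p(k) = k*((1 + k)*0) + k = k*0 + k = 0 + k = k)
p(v(5))*(E + 462) = 2*(245 + 462) = 2*707 = 1414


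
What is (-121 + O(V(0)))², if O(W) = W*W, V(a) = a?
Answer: 14641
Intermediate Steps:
O(W) = W²
(-121 + O(V(0)))² = (-121 + 0²)² = (-121 + 0)² = (-121)² = 14641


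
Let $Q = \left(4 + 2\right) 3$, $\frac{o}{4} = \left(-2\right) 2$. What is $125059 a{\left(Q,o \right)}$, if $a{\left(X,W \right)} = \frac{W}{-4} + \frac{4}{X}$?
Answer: $\frac{4752242}{9} \approx 5.2803 \cdot 10^{5}$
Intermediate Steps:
$o = -16$ ($o = 4 \left(\left(-2\right) 2\right) = 4 \left(-4\right) = -16$)
$Q = 18$ ($Q = 6 \cdot 3 = 18$)
$a{\left(X,W \right)} = \frac{4}{X} - \frac{W}{4}$ ($a{\left(X,W \right)} = W \left(- \frac{1}{4}\right) + \frac{4}{X} = - \frac{W}{4} + \frac{4}{X} = \frac{4}{X} - \frac{W}{4}$)
$125059 a{\left(Q,o \right)} = 125059 \left(\frac{4}{18} - -4\right) = 125059 \left(4 \cdot \frac{1}{18} + 4\right) = 125059 \left(\frac{2}{9} + 4\right) = 125059 \cdot \frac{38}{9} = \frac{4752242}{9}$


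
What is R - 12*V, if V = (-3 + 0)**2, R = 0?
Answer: -108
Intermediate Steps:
V = 9 (V = (-3)**2 = 9)
R - 12*V = 0 - 12*9 = 0 - 108 = -108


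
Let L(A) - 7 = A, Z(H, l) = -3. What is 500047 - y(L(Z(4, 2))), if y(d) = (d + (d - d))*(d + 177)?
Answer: 499323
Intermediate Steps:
L(A) = 7 + A
y(d) = d*(177 + d) (y(d) = (d + 0)*(177 + d) = d*(177 + d))
500047 - y(L(Z(4, 2))) = 500047 - (7 - 3)*(177 + (7 - 3)) = 500047 - 4*(177 + 4) = 500047 - 4*181 = 500047 - 1*724 = 500047 - 724 = 499323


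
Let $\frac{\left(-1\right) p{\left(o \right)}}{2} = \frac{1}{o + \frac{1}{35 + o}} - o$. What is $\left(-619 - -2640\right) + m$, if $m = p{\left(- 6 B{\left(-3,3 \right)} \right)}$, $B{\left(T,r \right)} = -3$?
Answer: $\frac{1964329}{955} \approx 2056.9$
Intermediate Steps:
$p{\left(o \right)} = - \frac{2}{o + \frac{1}{35 + o}} + 2 o$ ($p{\left(o \right)} = - 2 \left(\frac{1}{o + \frac{1}{35 + o}} - o\right) = - \frac{2}{o + \frac{1}{35 + o}} + 2 o$)
$m = \frac{34274}{955}$ ($m = \frac{2 \left(-35 + \left(\left(-6\right) \left(-3\right)\right)^{3} + 35 \left(\left(-6\right) \left(-3\right)\right)^{2}\right)}{1 + \left(\left(-6\right) \left(-3\right)\right)^{2} + 35 \left(\left(-6\right) \left(-3\right)\right)} = \frac{2 \left(-35 + 18^{3} + 35 \cdot 18^{2}\right)}{1 + 18^{2} + 35 \cdot 18} = \frac{2 \left(-35 + 5832 + 35 \cdot 324\right)}{1 + 324 + 630} = \frac{2 \left(-35 + 5832 + 11340\right)}{955} = 2 \cdot \frac{1}{955} \cdot 17137 = \frac{34274}{955} \approx 35.889$)
$\left(-619 - -2640\right) + m = \left(-619 - -2640\right) + \frac{34274}{955} = \left(-619 + 2640\right) + \frac{34274}{955} = 2021 + \frac{34274}{955} = \frac{1964329}{955}$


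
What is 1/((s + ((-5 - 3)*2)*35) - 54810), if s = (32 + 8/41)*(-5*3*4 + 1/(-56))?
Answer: -287/16445755 ≈ -1.7451e-5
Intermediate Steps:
s = -554565/287 (s = (32 + 8*(1/41))*(-15*4 - 1/56) = (32 + 8/41)*(-60 - 1/56) = (1320/41)*(-3361/56) = -554565/287 ≈ -1932.3)
1/((s + ((-5 - 3)*2)*35) - 54810) = 1/((-554565/287 + ((-5 - 3)*2)*35) - 54810) = 1/((-554565/287 - 8*2*35) - 54810) = 1/((-554565/287 - 16*35) - 54810) = 1/((-554565/287 - 560) - 54810) = 1/(-715285/287 - 54810) = 1/(-16445755/287) = -287/16445755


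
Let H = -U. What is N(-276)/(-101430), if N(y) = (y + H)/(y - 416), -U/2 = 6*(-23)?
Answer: -1/127155 ≈ -7.8644e-6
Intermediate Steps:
U = 276 (U = -12*(-23) = -2*(-138) = 276)
H = -276 (H = -1*276 = -276)
N(y) = (-276 + y)/(-416 + y) (N(y) = (y - 276)/(y - 416) = (-276 + y)/(-416 + y))
N(-276)/(-101430) = ((-276 - 276)/(-416 - 276))/(-101430) = (-552/(-692))*(-1/101430) = -1/692*(-552)*(-1/101430) = (138/173)*(-1/101430) = -1/127155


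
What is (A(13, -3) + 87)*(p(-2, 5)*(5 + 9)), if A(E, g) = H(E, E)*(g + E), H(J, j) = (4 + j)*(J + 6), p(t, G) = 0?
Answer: 0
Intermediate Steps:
H(J, j) = (4 + j)*(6 + J)
A(E, g) = (E + g)*(24 + E**2 + 10*E) (A(E, g) = (24 + 4*E + 6*E + E*E)*(g + E) = (24 + 4*E + 6*E + E**2)*(E + g) = (24 + E**2 + 10*E)*(E + g) = (E + g)*(24 + E**2 + 10*E))
(A(13, -3) + 87)*(p(-2, 5)*(5 + 9)) = ((13 - 3)*(24 + 13**2 + 10*13) + 87)*(0*(5 + 9)) = (10*(24 + 169 + 130) + 87)*(0*14) = (10*323 + 87)*0 = (3230 + 87)*0 = 3317*0 = 0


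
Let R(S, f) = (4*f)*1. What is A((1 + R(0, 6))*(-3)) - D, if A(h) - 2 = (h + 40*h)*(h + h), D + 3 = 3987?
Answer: 457268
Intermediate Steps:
R(S, f) = 4*f
D = 3984 (D = -3 + 3987 = 3984)
A(h) = 2 + 82*h² (A(h) = 2 + (h + 40*h)*(h + h) = 2 + (41*h)*(2*h) = 2 + 82*h²)
A((1 + R(0, 6))*(-3)) - D = (2 + 82*((1 + 4*6)*(-3))²) - 1*3984 = (2 + 82*((1 + 24)*(-3))²) - 3984 = (2 + 82*(25*(-3))²) - 3984 = (2 + 82*(-75)²) - 3984 = (2 + 82*5625) - 3984 = (2 + 461250) - 3984 = 461252 - 3984 = 457268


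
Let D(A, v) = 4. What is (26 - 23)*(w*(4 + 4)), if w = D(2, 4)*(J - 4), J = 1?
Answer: -288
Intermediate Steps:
w = -12 (w = 4*(1 - 4) = 4*(-3) = -12)
(26 - 23)*(w*(4 + 4)) = (26 - 23)*(-12*(4 + 4)) = 3*(-12*8) = 3*(-96) = -288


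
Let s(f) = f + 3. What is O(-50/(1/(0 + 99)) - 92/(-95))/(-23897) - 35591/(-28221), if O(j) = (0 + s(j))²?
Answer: -270564104613058/264627611475 ≈ -1022.4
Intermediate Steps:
s(f) = 3 + f
O(j) = (3 + j)² (O(j) = (0 + (3 + j))² = (3 + j)²)
O(-50/(1/(0 + 99)) - 92/(-95))/(-23897) - 35591/(-28221) = (3 + (-50/(1/(0 + 99)) - 92/(-95)))²/(-23897) - 35591/(-28221) = (3 + (-50/(1/99) - 92*(-1/95)))²*(-1/23897) - 35591*(-1/28221) = (3 + (-50/1/99 + 92/95))²*(-1/23897) + 35591/28221 = (3 + (-50*99 + 92/95))²*(-1/23897) + 35591/28221 = (3 + (-4950 + 92/95))²*(-1/23897) + 35591/28221 = (3 - 470158/95)²*(-1/23897) + 35591/28221 = (-469873/95)²*(-1/23897) + 35591/28221 = (220780636129/9025)*(-1/23897) + 35591/28221 = -220780636129/215670425 + 35591/28221 = -270564104613058/264627611475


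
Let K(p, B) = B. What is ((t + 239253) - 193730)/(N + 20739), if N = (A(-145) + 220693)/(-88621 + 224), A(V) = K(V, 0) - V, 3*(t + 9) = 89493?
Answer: 1332054393/366608909 ≈ 3.6334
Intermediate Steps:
t = 29822 (t = -9 + (⅓)*89493 = -9 + 29831 = 29822)
A(V) = -V (A(V) = 0 - V = -V)
N = -220838/88397 (N = (-1*(-145) + 220693)/(-88621 + 224) = (145 + 220693)/(-88397) = 220838*(-1/88397) = -220838/88397 ≈ -2.4983)
((t + 239253) - 193730)/(N + 20739) = ((29822 + 239253) - 193730)/(-220838/88397 + 20739) = (269075 - 193730)/(1833044545/88397) = 75345*(88397/1833044545) = 1332054393/366608909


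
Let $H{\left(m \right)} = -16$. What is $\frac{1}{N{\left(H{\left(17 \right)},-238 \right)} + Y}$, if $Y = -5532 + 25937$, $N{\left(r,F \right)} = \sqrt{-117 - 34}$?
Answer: $\frac{20405}{416364176} - \frac{i \sqrt{151}}{416364176} \approx 4.9008 \cdot 10^{-5} - 2.9513 \cdot 10^{-8} i$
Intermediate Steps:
$N{\left(r,F \right)} = i \sqrt{151}$ ($N{\left(r,F \right)} = \sqrt{-151} = i \sqrt{151}$)
$Y = 20405$
$\frac{1}{N{\left(H{\left(17 \right)},-238 \right)} + Y} = \frac{1}{i \sqrt{151} + 20405} = \frac{1}{20405 + i \sqrt{151}}$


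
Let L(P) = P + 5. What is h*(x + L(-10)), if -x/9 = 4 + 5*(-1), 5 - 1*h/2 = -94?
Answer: 792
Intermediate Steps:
L(P) = 5 + P
h = 198 (h = 10 - 2*(-94) = 10 + 188 = 198)
x = 9 (x = -9*(4 + 5*(-1)) = -9*(4 - 5) = -9*(-1) = 9)
h*(x + L(-10)) = 198*(9 + (5 - 10)) = 198*(9 - 5) = 198*4 = 792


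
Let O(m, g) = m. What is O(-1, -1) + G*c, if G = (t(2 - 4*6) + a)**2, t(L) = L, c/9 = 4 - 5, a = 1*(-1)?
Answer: -4762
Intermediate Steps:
a = -1
c = -9 (c = 9*(4 - 5) = 9*(-1) = -9)
G = 529 (G = ((2 - 4*6) - 1)**2 = ((2 - 24) - 1)**2 = (-22 - 1)**2 = (-23)**2 = 529)
O(-1, -1) + G*c = -1 + 529*(-9) = -1 - 4761 = -4762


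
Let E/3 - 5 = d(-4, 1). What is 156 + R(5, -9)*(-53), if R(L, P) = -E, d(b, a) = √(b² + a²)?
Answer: 951 + 159*√17 ≈ 1606.6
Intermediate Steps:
d(b, a) = √(a² + b²)
E = 15 + 3*√17 (E = 15 + 3*√(1² + (-4)²) = 15 + 3*√(1 + 16) = 15 + 3*√17 ≈ 27.369)
R(L, P) = -15 - 3*√17 (R(L, P) = -(15 + 3*√17) = -15 - 3*√17)
156 + R(5, -9)*(-53) = 156 + (-15 - 3*√17)*(-53) = 156 + (795 + 159*√17) = 951 + 159*√17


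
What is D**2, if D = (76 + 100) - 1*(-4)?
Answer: 32400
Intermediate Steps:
D = 180 (D = 176 + 4 = 180)
D**2 = 180**2 = 32400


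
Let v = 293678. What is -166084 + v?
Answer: 127594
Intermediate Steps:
-166084 + v = -166084 + 293678 = 127594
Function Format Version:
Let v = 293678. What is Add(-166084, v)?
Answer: 127594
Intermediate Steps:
Add(-166084, v) = Add(-166084, 293678) = 127594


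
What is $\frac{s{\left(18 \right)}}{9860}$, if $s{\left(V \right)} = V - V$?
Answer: $0$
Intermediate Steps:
$s{\left(V \right)} = 0$
$\frac{s{\left(18 \right)}}{9860} = \frac{0}{9860} = 0 \cdot \frac{1}{9860} = 0$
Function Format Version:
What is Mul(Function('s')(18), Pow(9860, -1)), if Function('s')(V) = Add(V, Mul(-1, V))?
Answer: 0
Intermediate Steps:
Function('s')(V) = 0
Mul(Function('s')(18), Pow(9860, -1)) = Mul(0, Pow(9860, -1)) = Mul(0, Rational(1, 9860)) = 0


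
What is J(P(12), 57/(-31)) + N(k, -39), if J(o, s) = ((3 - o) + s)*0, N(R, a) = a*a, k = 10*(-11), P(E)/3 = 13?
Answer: 1521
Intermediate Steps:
P(E) = 39 (P(E) = 3*13 = 39)
k = -110
N(R, a) = a²
J(o, s) = 0 (J(o, s) = (3 + s - o)*0 = 0)
J(P(12), 57/(-31)) + N(k, -39) = 0 + (-39)² = 0 + 1521 = 1521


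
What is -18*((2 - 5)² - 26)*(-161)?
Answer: -49266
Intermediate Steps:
-18*((2 - 5)² - 26)*(-161) = -18*((-3)² - 26)*(-161) = -18*(9 - 26)*(-161) = -18*(-17)*(-161) = 306*(-161) = -49266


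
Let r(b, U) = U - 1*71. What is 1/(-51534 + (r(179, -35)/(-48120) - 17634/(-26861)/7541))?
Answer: -4873564752060/251154274772769547 ≈ -1.9405e-5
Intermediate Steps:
r(b, U) = -71 + U (r(b, U) = U - 71 = -71 + U)
1/(-51534 + (r(179, -35)/(-48120) - 17634/(-26861)/7541)) = 1/(-51534 + ((-71 - 35)/(-48120) - 17634/(-26861)/7541)) = 1/(-51534 + (-106*(-1/48120) - 17634*(-1/26861)*(1/7541))) = 1/(-51534 + (53/24060 + (17634/26861)*(1/7541))) = 1/(-51534 + (53/24060 + 17634/202558801)) = 1/(-51534 + 11159890493/4873564752060) = 1/(-251154274772769547/4873564752060) = -4873564752060/251154274772769547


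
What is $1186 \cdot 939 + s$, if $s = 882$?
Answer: $1114536$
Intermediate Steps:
$1186 \cdot 939 + s = 1186 \cdot 939 + 882 = 1113654 + 882 = 1114536$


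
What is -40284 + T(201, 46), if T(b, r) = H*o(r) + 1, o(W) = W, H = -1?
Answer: -40329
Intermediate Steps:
T(b, r) = 1 - r (T(b, r) = -r + 1 = 1 - r)
-40284 + T(201, 46) = -40284 + (1 - 1*46) = -40284 + (1 - 46) = -40284 - 45 = -40329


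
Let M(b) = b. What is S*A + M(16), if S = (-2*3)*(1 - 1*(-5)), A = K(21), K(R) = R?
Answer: -740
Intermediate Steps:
A = 21
S = -36 (S = -6*(1 + 5) = -6*6 = -36)
S*A + M(16) = -36*21 + 16 = -756 + 16 = -740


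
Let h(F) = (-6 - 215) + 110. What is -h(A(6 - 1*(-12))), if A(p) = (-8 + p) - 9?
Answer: 111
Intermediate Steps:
A(p) = -17 + p
h(F) = -111 (h(F) = -221 + 110 = -111)
-h(A(6 - 1*(-12))) = -1*(-111) = 111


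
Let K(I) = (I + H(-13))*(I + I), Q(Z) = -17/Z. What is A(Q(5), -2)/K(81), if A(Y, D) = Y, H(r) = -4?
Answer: -17/62370 ≈ -0.00027257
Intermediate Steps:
K(I) = 2*I*(-4 + I) (K(I) = (I - 4)*(I + I) = (-4 + I)*(2*I) = 2*I*(-4 + I))
A(Q(5), -2)/K(81) = (-17/5)/((2*81*(-4 + 81))) = (-17*⅕)/((2*81*77)) = -17/5/12474 = -17/5*1/12474 = -17/62370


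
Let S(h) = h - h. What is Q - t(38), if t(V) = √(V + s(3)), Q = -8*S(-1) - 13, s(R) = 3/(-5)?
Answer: -13 - √935/5 ≈ -19.116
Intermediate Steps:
s(R) = -⅗ (s(R) = 3*(-⅕) = -⅗)
S(h) = 0
Q = -13 (Q = -8*0 - 13 = 0 - 13 = -13)
t(V) = √(-⅗ + V) (t(V) = √(V - ⅗) = √(-⅗ + V))
Q - t(38) = -13 - √(-15 + 25*38)/5 = -13 - √(-15 + 950)/5 = -13 - √935/5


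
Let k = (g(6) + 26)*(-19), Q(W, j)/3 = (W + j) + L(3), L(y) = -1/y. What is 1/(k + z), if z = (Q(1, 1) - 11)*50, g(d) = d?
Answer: -1/908 ≈ -0.0011013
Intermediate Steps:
Q(W, j) = -1 + 3*W + 3*j (Q(W, j) = 3*((W + j) - 1/3) = 3*((W + j) - 1*⅓) = 3*((W + j) - ⅓) = 3*(-⅓ + W + j) = -1 + 3*W + 3*j)
z = -300 (z = ((-1 + 3*1 + 3*1) - 11)*50 = ((-1 + 3 + 3) - 11)*50 = (5 - 11)*50 = -6*50 = -300)
k = -608 (k = (6 + 26)*(-19) = 32*(-19) = -608)
1/(k + z) = 1/(-608 - 300) = 1/(-908) = -1/908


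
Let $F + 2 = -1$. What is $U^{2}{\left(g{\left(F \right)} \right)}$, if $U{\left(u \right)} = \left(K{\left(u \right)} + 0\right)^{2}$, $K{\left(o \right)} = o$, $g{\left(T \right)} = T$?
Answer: $81$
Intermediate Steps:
$F = -3$ ($F = -2 - 1 = -3$)
$U{\left(u \right)} = u^{2}$ ($U{\left(u \right)} = \left(u + 0\right)^{2} = u^{2}$)
$U^{2}{\left(g{\left(F \right)} \right)} = \left(\left(-3\right)^{2}\right)^{2} = 9^{2} = 81$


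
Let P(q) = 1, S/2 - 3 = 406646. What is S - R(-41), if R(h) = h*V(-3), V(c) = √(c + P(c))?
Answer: 813298 + 41*I*√2 ≈ 8.133e+5 + 57.983*I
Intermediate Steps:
S = 813298 (S = 6 + 2*406646 = 6 + 813292 = 813298)
V(c) = √(1 + c) (V(c) = √(c + 1) = √(1 + c))
R(h) = I*h*√2 (R(h) = h*√(1 - 3) = h*√(-2) = h*(I*√2) = I*h*√2)
S - R(-41) = 813298 - I*(-41)*√2 = 813298 - (-41)*I*√2 = 813298 + 41*I*√2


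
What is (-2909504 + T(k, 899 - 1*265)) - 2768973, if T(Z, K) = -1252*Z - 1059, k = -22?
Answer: -5651992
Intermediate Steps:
T(Z, K) = -1059 - 1252*Z
(-2909504 + T(k, 899 - 1*265)) - 2768973 = (-2909504 + (-1059 - 1252*(-22))) - 2768973 = (-2909504 + (-1059 + 27544)) - 2768973 = (-2909504 + 26485) - 2768973 = -2883019 - 2768973 = -5651992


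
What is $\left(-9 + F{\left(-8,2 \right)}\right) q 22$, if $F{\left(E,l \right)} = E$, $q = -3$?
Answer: $1122$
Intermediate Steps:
$\left(-9 + F{\left(-8,2 \right)}\right) q 22 = \left(-9 - 8\right) \left(\left(-3\right) 22\right) = \left(-17\right) \left(-66\right) = 1122$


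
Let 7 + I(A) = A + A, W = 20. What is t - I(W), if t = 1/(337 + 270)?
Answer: -20030/607 ≈ -32.998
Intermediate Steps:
t = 1/607 ≈ 0.0016474
I(A) = -7 + 2*A (I(A) = -7 + (A + A) = -7 + 2*A)
t - I(W) = 1/607 - (-7 + 2*20) = 1/607 - (-7 + 40) = 1/607 - 1*33 = 1/607 - 33 = -20030/607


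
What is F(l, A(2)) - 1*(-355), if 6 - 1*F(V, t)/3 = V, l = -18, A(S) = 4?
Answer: 427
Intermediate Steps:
F(V, t) = 18 - 3*V
F(l, A(2)) - 1*(-355) = (18 - 3*(-18)) - 1*(-355) = (18 + 54) + 355 = 72 + 355 = 427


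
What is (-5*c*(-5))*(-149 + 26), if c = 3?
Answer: -9225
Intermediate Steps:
(-5*c*(-5))*(-149 + 26) = (-5*3*(-5))*(-149 + 26) = -15*(-5)*(-123) = 75*(-123) = -9225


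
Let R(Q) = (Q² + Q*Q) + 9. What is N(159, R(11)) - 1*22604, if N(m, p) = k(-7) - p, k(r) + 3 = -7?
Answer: -22865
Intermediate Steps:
R(Q) = 9 + 2*Q² (R(Q) = (Q² + Q²) + 9 = 2*Q² + 9 = 9 + 2*Q²)
k(r) = -10 (k(r) = -3 - 7 = -10)
N(m, p) = -10 - p
N(159, R(11)) - 1*22604 = (-10 - (9 + 2*11²)) - 1*22604 = (-10 - (9 + 2*121)) - 22604 = (-10 - (9 + 242)) - 22604 = (-10 - 1*251) - 22604 = (-10 - 251) - 22604 = -261 - 22604 = -22865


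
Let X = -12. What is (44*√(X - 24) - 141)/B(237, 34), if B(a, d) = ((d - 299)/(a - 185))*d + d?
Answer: 1222/1207 - 2288*I/1207 ≈ 1.0124 - 1.8956*I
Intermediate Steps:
B(a, d) = d + d*(-299 + d)/(-185 + a) (B(a, d) = ((-299 + d)/(-185 + a))*d + d = d*(-299 + d)/(-185 + a) + d = d + d*(-299 + d)/(-185 + a))
(44*√(X - 24) - 141)/B(237, 34) = (44*√(-12 - 24) - 141)/((34*(-484 + 237 + 34)/(-185 + 237))) = (44*√(-36) - 141)/((34*(-213)/52)) = (44*(6*I) - 141)/((34*(1/52)*(-213))) = (264*I - 141)/(-3621/26) = (-141 + 264*I)*(-26/3621) = 1222/1207 - 2288*I/1207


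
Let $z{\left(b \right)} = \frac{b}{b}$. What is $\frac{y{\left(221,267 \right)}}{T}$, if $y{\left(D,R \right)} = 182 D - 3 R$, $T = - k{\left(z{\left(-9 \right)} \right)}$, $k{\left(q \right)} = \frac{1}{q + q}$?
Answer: $-78842$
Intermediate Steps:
$z{\left(b \right)} = 1$
$k{\left(q \right)} = \frac{1}{2 q}$
$T = - \frac{1}{2}$ ($T = - \frac{1}{2 \cdot 1} = - \frac{1}{2} \approx -0.5$)
$y{\left(D,R \right)} = - 3 R + 182 D$
$\frac{y{\left(221,267 \right)}}{T} = \frac{\left(-3\right) 267 + 182 \cdot 221}{- \frac{1}{2}} = \left(-801 + 40222\right) \left(-2\right) = 39421 \left(-2\right) = -78842$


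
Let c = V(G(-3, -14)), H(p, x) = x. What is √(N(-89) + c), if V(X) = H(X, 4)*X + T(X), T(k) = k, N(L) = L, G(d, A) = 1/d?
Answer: 4*I*√51/3 ≈ 9.5219*I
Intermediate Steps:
V(X) = 5*X (V(X) = 4*X + X = 5*X)
c = -5/3 (c = 5/(-3) = 5*(-⅓) = -5/3 ≈ -1.6667)
√(N(-89) + c) = √(-89 - 5/3) = √(-272/3) = 4*I*√51/3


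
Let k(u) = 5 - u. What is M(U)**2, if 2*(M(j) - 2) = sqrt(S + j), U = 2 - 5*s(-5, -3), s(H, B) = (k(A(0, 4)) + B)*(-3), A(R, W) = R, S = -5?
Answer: 43/4 + 6*sqrt(3) ≈ 21.142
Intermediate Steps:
s(H, B) = -15 - 3*B (s(H, B) = ((5 - 1*0) + B)*(-3) = ((5 + 0) + B)*(-3) = (5 + B)*(-3) = -15 - 3*B)
U = 32 (U = 2 - 5*(-15 - 3*(-3)) = 2 - 5*(-15 + 9) = 2 - 5*(-6) = 2 + 30 = 32)
M(j) = 2 + sqrt(-5 + j)/2
M(U)**2 = (2 + sqrt(-5 + 32)/2)**2 = (2 + sqrt(27)/2)**2 = (2 + (3*sqrt(3))/2)**2 = (2 + 3*sqrt(3)/2)**2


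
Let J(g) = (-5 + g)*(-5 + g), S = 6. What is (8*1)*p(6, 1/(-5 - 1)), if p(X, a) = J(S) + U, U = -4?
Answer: -24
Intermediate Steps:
J(g) = (-5 + g)**2
p(X, a) = -3 (p(X, a) = (-5 + 6)**2 - 4 = 1**2 - 4 = 1 - 4 = -3)
(8*1)*p(6, 1/(-5 - 1)) = (8*1)*(-3) = 8*(-3) = -24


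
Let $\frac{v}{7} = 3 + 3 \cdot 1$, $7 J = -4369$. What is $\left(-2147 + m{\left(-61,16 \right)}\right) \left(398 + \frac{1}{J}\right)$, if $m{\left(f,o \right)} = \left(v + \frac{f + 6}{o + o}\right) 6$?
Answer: $- \frac{53008994675}{69904} \approx -7.5831 \cdot 10^{5}$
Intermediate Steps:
$J = - \frac{4369}{7}$ ($J = \frac{1}{7} \left(-4369\right) = - \frac{4369}{7} \approx -624.14$)
$v = 42$ ($v = 7 \left(3 + 3 \cdot 1\right) = 7 \left(3 + 3\right) = 7 \cdot 6 = 42$)
$m{\left(f,o \right)} = 252 + \frac{3 \left(6 + f\right)}{o}$ ($m{\left(f,o \right)} = \left(42 + \frac{f + 6}{o + o}\right) 6 = \left(42 + \frac{6 + f}{2 o}\right) 6 = 252 + \frac{3 \left(6 + f\right)}{o}$)
$\left(-2147 + m{\left(-61,16 \right)}\right) \left(398 + \frac{1}{J}\right) = \left(-2147 + \frac{3 \left(6 - 61 + 84 \cdot 16\right)}{16}\right) \left(398 + \frac{1}{- \frac{4369}{7}}\right) = \left(-2147 + 3 \cdot \frac{1}{16} \left(6 - 61 + 1344\right)\right) \left(398 - \frac{7}{4369}\right) = \left(-2147 + 3 \cdot \frac{1}{16} \cdot 1289\right) \frac{1738855}{4369} = \left(-2147 + \frac{3867}{16}\right) \frac{1738855}{4369} = \left(- \frac{30485}{16}\right) \frac{1738855}{4369} = - \frac{53008994675}{69904}$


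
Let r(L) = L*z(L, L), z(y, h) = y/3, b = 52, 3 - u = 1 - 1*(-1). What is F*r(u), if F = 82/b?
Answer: 41/78 ≈ 0.52564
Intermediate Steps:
u = 1 (u = 3 - (1 - 1*(-1)) = 3 - (1 + 1) = 3 - 1*2 = 3 - 2 = 1)
z(y, h) = y/3 (z(y, h) = y*(1/3) = y/3)
r(L) = L**2/3 (r(L) = L*(L/3) = L**2/3)
F = 41/26 (F = 82/52 = 82*(1/52) = 41/26 ≈ 1.5769)
F*r(u) = 41*((1/3)*1**2)/26 = 41*((1/3)*1)/26 = (41/26)*(1/3) = 41/78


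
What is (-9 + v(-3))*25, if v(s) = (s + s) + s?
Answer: -450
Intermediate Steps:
v(s) = 3*s (v(s) = 2*s + s = 3*s)
(-9 + v(-3))*25 = (-9 + 3*(-3))*25 = (-9 - 9)*25 = -18*25 = -450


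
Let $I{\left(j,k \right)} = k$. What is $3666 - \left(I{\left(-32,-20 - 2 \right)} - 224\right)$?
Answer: $3912$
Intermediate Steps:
$3666 - \left(I{\left(-32,-20 - 2 \right)} - 224\right) = 3666 - \left(\left(-20 - 2\right) - 224\right) = 3666 - \left(-22 - 224\right) = 3666 - -246 = 3666 + 246 = 3912$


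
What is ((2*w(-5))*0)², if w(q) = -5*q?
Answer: 0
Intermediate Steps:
((2*w(-5))*0)² = ((2*(-5*(-5)))*0)² = ((2*25)*0)² = (50*0)² = 0² = 0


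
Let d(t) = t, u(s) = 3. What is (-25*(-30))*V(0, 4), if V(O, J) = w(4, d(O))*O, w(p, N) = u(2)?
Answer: 0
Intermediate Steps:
w(p, N) = 3
V(O, J) = 3*O
(-25*(-30))*V(0, 4) = (-25*(-30))*(3*0) = 750*0 = 0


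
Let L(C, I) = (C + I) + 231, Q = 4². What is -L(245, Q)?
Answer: -492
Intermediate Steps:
Q = 16
L(C, I) = 231 + C + I
-L(245, Q) = -(231 + 245 + 16) = -1*492 = -492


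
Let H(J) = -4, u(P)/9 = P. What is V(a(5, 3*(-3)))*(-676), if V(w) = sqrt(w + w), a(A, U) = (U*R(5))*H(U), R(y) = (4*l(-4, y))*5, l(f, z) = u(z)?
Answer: -121680*sqrt(2) ≈ -1.7208e+5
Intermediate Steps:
u(P) = 9*P
l(f, z) = 9*z
R(y) = 180*y (R(y) = (4*(9*y))*5 = (36*y)*5 = 180*y)
a(A, U) = -3600*U (a(A, U) = (U*(180*5))*(-4) = (U*900)*(-4) = (900*U)*(-4) = -3600*U)
V(w) = sqrt(2)*sqrt(w) (V(w) = sqrt(2*w) = sqrt(2)*sqrt(w))
V(a(5, 3*(-3)))*(-676) = (sqrt(2)*sqrt(-10800*(-3)))*(-676) = (sqrt(2)*sqrt(-3600*(-9)))*(-676) = (sqrt(2)*sqrt(32400))*(-676) = (sqrt(2)*180)*(-676) = (180*sqrt(2))*(-676) = -121680*sqrt(2)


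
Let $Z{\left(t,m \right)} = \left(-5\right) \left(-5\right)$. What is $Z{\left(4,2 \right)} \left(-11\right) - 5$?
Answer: $-280$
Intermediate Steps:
$Z{\left(t,m \right)} = 25$
$Z{\left(4,2 \right)} \left(-11\right) - 5 = 25 \left(-11\right) - 5 = -275 - 5 = -280$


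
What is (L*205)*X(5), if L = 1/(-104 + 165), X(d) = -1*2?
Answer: -410/61 ≈ -6.7213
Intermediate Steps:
X(d) = -2
L = 1/61 ≈ 0.016393
(L*205)*X(5) = ((1/61)*205)*(-2) = (205/61)*(-2) = -410/61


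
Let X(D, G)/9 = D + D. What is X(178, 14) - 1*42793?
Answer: -39589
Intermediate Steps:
X(D, G) = 18*D (X(D, G) = 9*(D + D) = 9*(2*D) = 18*D)
X(178, 14) - 1*42793 = 18*178 - 1*42793 = 3204 - 42793 = -39589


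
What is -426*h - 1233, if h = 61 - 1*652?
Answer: 250533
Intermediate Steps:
h = -591 (h = 61 - 652 = -591)
-426*h - 1233 = -426*(-591) - 1233 = 251766 - 1233 = 250533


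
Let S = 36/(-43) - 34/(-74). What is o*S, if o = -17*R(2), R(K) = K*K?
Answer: 40868/1591 ≈ 25.687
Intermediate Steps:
R(K) = K**2
S = -601/1591 (S = 36*(-1/43) - 34*(-1/74) = -36/43 + 17/37 = -601/1591 ≈ -0.37775)
o = -68 (o = -17*2**2 = -17*4 = -68)
o*S = -68*(-601/1591) = 40868/1591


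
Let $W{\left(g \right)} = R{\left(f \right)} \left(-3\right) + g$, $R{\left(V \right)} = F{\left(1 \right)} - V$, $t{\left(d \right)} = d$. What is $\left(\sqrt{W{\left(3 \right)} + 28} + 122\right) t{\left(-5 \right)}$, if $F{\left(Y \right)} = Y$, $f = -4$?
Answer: $-630$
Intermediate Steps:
$R{\left(V \right)} = 1 - V$
$W{\left(g \right)} = -15 + g$ ($W{\left(g \right)} = \left(1 - -4\right) \left(-3\right) + g = \left(1 + 4\right) \left(-3\right) + g = 5 \left(-3\right) + g = -15 + g$)
$\left(\sqrt{W{\left(3 \right)} + 28} + 122\right) t{\left(-5 \right)} = \left(\sqrt{\left(-15 + 3\right) + 28} + 122\right) \left(-5\right) = \left(\sqrt{-12 + 28} + 122\right) \left(-5\right) = \left(\sqrt{16} + 122\right) \left(-5\right) = \left(4 + 122\right) \left(-5\right) = 126 \left(-5\right) = -630$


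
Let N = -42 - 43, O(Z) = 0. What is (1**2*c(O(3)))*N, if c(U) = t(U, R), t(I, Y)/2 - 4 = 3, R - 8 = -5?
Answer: -1190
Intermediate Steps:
R = 3 (R = 8 - 5 = 3)
t(I, Y) = 14 (t(I, Y) = 8 + 2*3 = 8 + 6 = 14)
c(U) = 14
N = -85
(1**2*c(O(3)))*N = (1**2*14)*(-85) = (1*14)*(-85) = 14*(-85) = -1190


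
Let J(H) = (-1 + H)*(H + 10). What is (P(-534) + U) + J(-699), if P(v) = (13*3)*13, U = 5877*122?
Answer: 1199801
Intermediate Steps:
U = 716994
P(v) = 507 (P(v) = 39*13 = 507)
J(H) = (-1 + H)*(10 + H)
(P(-534) + U) + J(-699) = (507 + 716994) + (-10 + (-699)² + 9*(-699)) = 717501 + (-10 + 488601 - 6291) = 717501 + 482300 = 1199801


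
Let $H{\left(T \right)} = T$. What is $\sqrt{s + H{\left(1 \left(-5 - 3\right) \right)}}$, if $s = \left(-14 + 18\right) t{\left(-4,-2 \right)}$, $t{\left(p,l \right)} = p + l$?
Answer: $4 i \sqrt{2} \approx 5.6569 i$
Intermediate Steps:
$t{\left(p,l \right)} = l + p$
$s = -24$ ($s = \left(-14 + 18\right) \left(-2 - 4\right) = 4 \left(-6\right) = -24$)
$\sqrt{s + H{\left(1 \left(-5 - 3\right) \right)}} = \sqrt{-24 + 1 \left(-5 - 3\right)} = \sqrt{-24 + 1 \left(-8\right)} = \sqrt{-24 - 8} = \sqrt{-32} = 4 i \sqrt{2}$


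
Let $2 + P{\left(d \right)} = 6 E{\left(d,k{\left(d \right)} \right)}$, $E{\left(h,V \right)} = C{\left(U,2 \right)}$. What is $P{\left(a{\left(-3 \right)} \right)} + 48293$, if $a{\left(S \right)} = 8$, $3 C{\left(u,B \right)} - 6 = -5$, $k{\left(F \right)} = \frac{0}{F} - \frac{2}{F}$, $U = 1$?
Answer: $48293$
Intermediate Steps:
$k{\left(F \right)} = - \frac{2}{F}$ ($k{\left(F \right)} = 0 - \frac{2}{F} = - \frac{2}{F}$)
$C{\left(u,B \right)} = \frac{1}{3}$ ($C{\left(u,B \right)} = 2 + \frac{1}{3} \left(-5\right) = 2 - \frac{5}{3} = \frac{1}{3}$)
$E{\left(h,V \right)} = \frac{1}{3}$
$P{\left(d \right)} = 0$ ($P{\left(d \right)} = -2 + 6 \cdot \frac{1}{3} = -2 + 2 = 0$)
$P{\left(a{\left(-3 \right)} \right)} + 48293 = 0 + 48293 = 48293$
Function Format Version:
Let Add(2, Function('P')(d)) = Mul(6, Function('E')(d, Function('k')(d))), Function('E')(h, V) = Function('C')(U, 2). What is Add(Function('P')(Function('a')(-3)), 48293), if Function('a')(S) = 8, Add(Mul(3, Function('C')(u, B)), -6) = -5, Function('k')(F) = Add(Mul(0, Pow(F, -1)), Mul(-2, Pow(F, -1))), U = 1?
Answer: 48293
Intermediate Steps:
Function('k')(F) = Mul(-2, Pow(F, -1)) (Function('k')(F) = Add(0, Mul(-2, Pow(F, -1))) = Mul(-2, Pow(F, -1)))
Function('C')(u, B) = Rational(1, 3) (Function('C')(u, B) = Add(2, Mul(Rational(1, 3), -5)) = Add(2, Rational(-5, 3)) = Rational(1, 3))
Function('E')(h, V) = Rational(1, 3)
Function('P')(d) = 0 (Function('P')(d) = Add(-2, Mul(6, Rational(1, 3))) = Add(-2, 2) = 0)
Add(Function('P')(Function('a')(-3)), 48293) = Add(0, 48293) = 48293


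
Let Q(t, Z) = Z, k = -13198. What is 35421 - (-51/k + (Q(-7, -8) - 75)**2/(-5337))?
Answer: 2495065341481/70437726 ≈ 35422.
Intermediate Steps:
35421 - (-51/k + (Q(-7, -8) - 75)**2/(-5337)) = 35421 - (-51/(-13198) + (-8 - 75)**2/(-5337)) = 35421 - (-51*(-1/13198) + (-83)**2*(-1/5337)) = 35421 - (51/13198 + 6889*(-1/5337)) = 35421 - (51/13198 - 6889/5337) = 35421 - 1*(-90648835/70437726) = 35421 + 90648835/70437726 = 2495065341481/70437726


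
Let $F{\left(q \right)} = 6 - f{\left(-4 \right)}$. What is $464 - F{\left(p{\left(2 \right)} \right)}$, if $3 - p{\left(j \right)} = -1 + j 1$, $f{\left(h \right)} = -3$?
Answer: $455$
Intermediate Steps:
$p{\left(j \right)} = 4 - j$ ($p{\left(j \right)} = 3 - \left(-1 + j 1\right) = 3 - \left(-1 + j\right) = 4 - j$)
$F{\left(q \right)} = 9$ ($F{\left(q \right)} = 6 - -3 = 6 + 3 = 9$)
$464 - F{\left(p{\left(2 \right)} \right)} = 464 - 9 = 455$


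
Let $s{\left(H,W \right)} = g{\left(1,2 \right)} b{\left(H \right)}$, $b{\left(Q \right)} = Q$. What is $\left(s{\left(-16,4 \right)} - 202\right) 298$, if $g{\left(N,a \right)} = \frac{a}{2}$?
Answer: $-64964$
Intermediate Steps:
$g{\left(N,a \right)} = \frac{a}{2}$ ($g{\left(N,a \right)} = a \frac{1}{2} = \frac{a}{2}$)
$s{\left(H,W \right)} = H$ ($s{\left(H,W \right)} = \frac{1}{2} \cdot 2 H = 1 H = H$)
$\left(s{\left(-16,4 \right)} - 202\right) 298 = \left(-16 - 202\right) 298 = \left(-218\right) 298 = -64964$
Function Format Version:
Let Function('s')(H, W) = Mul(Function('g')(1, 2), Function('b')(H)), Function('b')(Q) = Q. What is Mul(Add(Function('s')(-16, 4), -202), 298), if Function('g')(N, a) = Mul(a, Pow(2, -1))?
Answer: -64964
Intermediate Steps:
Function('g')(N, a) = Mul(Rational(1, 2), a) (Function('g')(N, a) = Mul(a, Rational(1, 2)) = Mul(Rational(1, 2), a))
Function('s')(H, W) = H (Function('s')(H, W) = Mul(Mul(Rational(1, 2), 2), H) = Mul(1, H) = H)
Mul(Add(Function('s')(-16, 4), -202), 298) = Mul(Add(-16, -202), 298) = Mul(-218, 298) = -64964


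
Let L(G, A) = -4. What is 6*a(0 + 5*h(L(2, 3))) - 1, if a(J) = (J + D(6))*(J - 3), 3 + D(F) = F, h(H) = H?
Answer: 2345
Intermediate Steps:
D(F) = -3 + F
a(J) = (-3 + J)*(3 + J) (a(J) = (J + (-3 + 6))*(J - 3) = (J + 3)*(-3 + J) = (3 + J)*(-3 + J) = (-3 + J)*(3 + J))
6*a(0 + 5*h(L(2, 3))) - 1 = 6*(-9 + (0 + 5*(-4))²) - 1 = 6*(-9 + (0 - 20)²) - 1 = 6*(-9 + (-20)²) - 1 = 6*(-9 + 400) - 1 = 6*391 - 1 = 2346 - 1 = 2345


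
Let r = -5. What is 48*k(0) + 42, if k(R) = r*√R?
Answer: 42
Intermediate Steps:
k(R) = -5*√R
48*k(0) + 42 = 48*(-5*√0) + 42 = 48*(-5*0) + 42 = 48*0 + 42 = 0 + 42 = 42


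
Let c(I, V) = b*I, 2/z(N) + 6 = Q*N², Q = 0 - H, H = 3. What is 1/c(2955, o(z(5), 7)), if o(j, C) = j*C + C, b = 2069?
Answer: 1/6113895 ≈ 1.6356e-7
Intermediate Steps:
Q = -3 (Q = 0 - 1*3 = 0 - 3 = -3)
z(N) = 2/(-6 - 3*N²)
o(j, C) = C + C*j (o(j, C) = C*j + C = C + C*j)
c(I, V) = 2069*I
1/c(2955, o(z(5), 7)) = 1/(2069*2955) = 1/6113895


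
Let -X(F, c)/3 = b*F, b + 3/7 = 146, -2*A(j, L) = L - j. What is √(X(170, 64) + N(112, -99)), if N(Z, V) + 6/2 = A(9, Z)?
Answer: I*√14562002/14 ≈ 272.57*I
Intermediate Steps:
A(j, L) = j/2 - L/2 (A(j, L) = -(L - j)/2 = j/2 - L/2)
b = 1019/7 (b = -3/7 + 146 = 1019/7 ≈ 145.57)
N(Z, V) = 3/2 - Z/2 (N(Z, V) = -3 + ((½)*9 - Z/2) = -3 + (9/2 - Z/2) = 3/2 - Z/2)
X(F, c) = -3057*F/7
√(X(170, 64) + N(112, -99)) = √(-3057/7*170 + (3/2 - ½*112)) = √(-519690/7 + (3/2 - 56)) = √(-519690/7 - 109/2) = √(-1040143/14) = I*√14562002/14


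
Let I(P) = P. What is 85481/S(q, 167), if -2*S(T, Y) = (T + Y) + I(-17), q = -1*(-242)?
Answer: -85481/196 ≈ -436.13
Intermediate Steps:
q = 242
S(T, Y) = 17/2 - T/2 - Y/2 (S(T, Y) = -((T + Y) - 17)/2 = -(-17 + T + Y)/2 = 17/2 - T/2 - Y/2)
85481/S(q, 167) = 85481/(17/2 - 1/2*242 - 1/2*167) = 85481/(17/2 - 121 - 167/2) = 85481/(-196) = 85481*(-1/196) = -85481/196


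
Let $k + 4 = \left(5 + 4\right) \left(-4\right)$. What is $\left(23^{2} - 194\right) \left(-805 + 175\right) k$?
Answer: $8442000$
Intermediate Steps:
$k = -40$ ($k = -4 + \left(5 + 4\right) \left(-4\right) = -4 + 9 \left(-4\right) = -4 - 36 = -40$)
$\left(23^{2} - 194\right) \left(-805 + 175\right) k = \left(23^{2} - 194\right) \left(-805 + 175\right) \left(-40\right) = \left(529 - 194\right) \left(-630\right) \left(-40\right) = 335 \left(-630\right) \left(-40\right) = \left(-211050\right) \left(-40\right) = 8442000$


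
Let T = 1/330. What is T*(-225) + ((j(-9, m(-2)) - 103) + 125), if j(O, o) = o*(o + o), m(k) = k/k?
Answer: 513/22 ≈ 23.318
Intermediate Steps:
m(k) = 1
j(O, o) = 2*o**2 (j(O, o) = o*(2*o) = 2*o**2)
T = 1/330 ≈ 0.0030303
T*(-225) + ((j(-9, m(-2)) - 103) + 125) = (1/330)*(-225) + ((2*1**2 - 103) + 125) = -15/22 + ((2*1 - 103) + 125) = -15/22 + ((2 - 103) + 125) = -15/22 + (-101 + 125) = -15/22 + 24 = 513/22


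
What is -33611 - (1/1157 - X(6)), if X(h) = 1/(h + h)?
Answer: -466653979/13884 ≈ -33611.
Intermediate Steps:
X(h) = 1/(2*h)
-33611 - (1/1157 - X(6)) = -33611 - (1/1157 - 1/(2*6)) = -33611 - (1/1157 - 1*1/12) = -33611 - (1/1157 - 1/12) = -33611 - 1*(-1145/13884) = -33611 + 1145/13884 = -466653979/13884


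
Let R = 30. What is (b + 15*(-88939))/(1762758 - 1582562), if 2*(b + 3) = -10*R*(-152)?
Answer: -327822/45049 ≈ -7.2770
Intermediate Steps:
b = 22797 (b = -3 + (-10*30*(-152))/2 = -3 + (-300*(-152))/2 = -3 + (½)*45600 = -3 + 22800 = 22797)
(b + 15*(-88939))/(1762758 - 1582562) = (22797 + 15*(-88939))/(1762758 - 1582562) = (22797 - 1334085)/180196 = -1311288*1/180196 = -327822/45049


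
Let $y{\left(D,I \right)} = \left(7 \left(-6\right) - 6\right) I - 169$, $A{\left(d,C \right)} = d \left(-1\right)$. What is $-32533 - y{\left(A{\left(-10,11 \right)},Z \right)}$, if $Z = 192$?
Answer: $-23148$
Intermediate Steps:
$A{\left(d,C \right)} = - d$
$y{\left(D,I \right)} = -169 - 48 I$ ($y{\left(D,I \right)} = \left(-42 - 6\right) I - 169 = - 48 I - 169 = -169 - 48 I$)
$-32533 - y{\left(A{\left(-10,11 \right)},Z \right)} = -32533 - \left(-169 - 9216\right) = -32533 - -9385 = -32533 + 9385 = -23148$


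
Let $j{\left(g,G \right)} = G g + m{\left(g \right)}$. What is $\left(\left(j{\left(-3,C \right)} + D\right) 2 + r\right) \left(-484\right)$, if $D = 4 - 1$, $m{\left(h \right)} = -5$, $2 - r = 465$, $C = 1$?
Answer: $228932$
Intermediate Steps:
$r = -463$ ($r = 2 - 465 = -463$)
$j{\left(g,G \right)} = -5 + G g$ ($j{\left(g,G \right)} = G g - 5 = -5 + G g$)
$D = 3$
$\left(\left(j{\left(-3,C \right)} + D\right) 2 + r\right) \left(-484\right) = \left(\left(\left(-5 + 1 \left(-3\right)\right) + 3\right) 2 - 463\right) \left(-484\right) = \left(\left(\left(-5 - 3\right) + 3\right) 2 - 463\right) \left(-484\right) = \left(\left(-8 + 3\right) 2 - 463\right) \left(-484\right) = \left(\left(-5\right) 2 - 463\right) \left(-484\right) = \left(-10 - 463\right) \left(-484\right) = \left(-473\right) \left(-484\right) = 228932$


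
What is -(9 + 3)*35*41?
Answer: -17220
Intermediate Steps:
-(9 + 3)*35*41 = -12*35*41 = -420*41 = -1*17220 = -17220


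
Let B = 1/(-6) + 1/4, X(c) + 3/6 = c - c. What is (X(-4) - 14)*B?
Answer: -29/24 ≈ -1.2083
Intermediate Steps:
X(c) = -½ (X(c) = -½ + (c - c) = -½ + 0 = -½)
B = 1/12 (B = 1*(-⅙) + 1*(¼) = -⅙ + ¼ = 1/12 ≈ 0.083333)
(X(-4) - 14)*B = (-½ - 14)*(1/12) = -29/2*1/12 = -29/24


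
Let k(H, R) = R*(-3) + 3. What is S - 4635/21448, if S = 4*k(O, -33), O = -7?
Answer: 8746149/21448 ≈ 407.78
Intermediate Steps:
k(H, R) = 3 - 3*R (k(H, R) = -3*R + 3 = 3 - 3*R)
S = 408 (S = 4*(3 - 3*(-33)) = 4*(3 + 99) = 4*102 = 408)
S - 4635/21448 = 408 - 4635/21448 = 8746149/21448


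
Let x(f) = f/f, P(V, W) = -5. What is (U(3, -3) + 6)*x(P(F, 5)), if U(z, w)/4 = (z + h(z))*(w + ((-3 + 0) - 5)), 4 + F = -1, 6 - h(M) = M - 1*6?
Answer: -522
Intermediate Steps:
h(M) = 12 - M (h(M) = 6 - (M - 1*6) = 6 - (M - 6) = 6 - (-6 + M) = 6 + (6 - M) = 12 - M)
F = -5 (F = -4 - 1 = -5)
U(z, w) = -384 + 48*w (U(z, w) = 4*((z + (12 - z))*(w + ((-3 + 0) - 5))) = 4*(12*(w + (-3 - 5))) = 4*(12*(w - 8)) = 4*(12*(-8 + w)) = 4*(-96 + 12*w) = -384 + 48*w)
x(f) = 1
(U(3, -3) + 6)*x(P(F, 5)) = ((-384 + 48*(-3)) + 6)*1 = ((-384 - 144) + 6)*1 = (-528 + 6)*1 = -522*1 = -522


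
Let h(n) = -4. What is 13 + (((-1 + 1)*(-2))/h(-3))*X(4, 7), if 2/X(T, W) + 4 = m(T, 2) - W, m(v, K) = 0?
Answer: 13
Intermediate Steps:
X(T, W) = 2/(-4 - W) (X(T, W) = 2/(-4 + (0 - W)) = 2/(-4 - W))
13 + (((-1 + 1)*(-2))/h(-3))*X(4, 7) = 13 + (((-1 + 1)*(-2))/(-4))*(-2/(4 + 7)) = 13 + ((0*(-2))*(-¼))*(-2/11) = 13 + (0*(-¼))*(-2*1/11) = 13 + 0*(-2/11) = 13 + 0 = 13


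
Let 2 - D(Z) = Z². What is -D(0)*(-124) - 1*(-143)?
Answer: 391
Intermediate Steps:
D(Z) = 2 - Z²
-D(0)*(-124) - 1*(-143) = -(2 - 1*0²)*(-124) - 1*(-143) = -(2 - 1*0)*(-124) + 143 = -(2 + 0)*(-124) + 143 = -1*2*(-124) + 143 = -2*(-124) + 143 = 248 + 143 = 391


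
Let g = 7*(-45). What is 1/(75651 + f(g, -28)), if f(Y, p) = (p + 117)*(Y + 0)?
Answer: 1/47616 ≈ 2.1001e-5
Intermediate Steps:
g = -315
f(Y, p) = Y*(117 + p) (f(Y, p) = (117 + p)*Y = Y*(117 + p))
1/(75651 + f(g, -28)) = 1/(75651 - 315*(117 - 28)) = 1/(75651 - 315*89) = 1/(75651 - 28035) = 1/47616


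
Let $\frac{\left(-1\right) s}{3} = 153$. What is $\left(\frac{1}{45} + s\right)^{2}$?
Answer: $\frac{426587716}{2025} \approx 2.1066 \cdot 10^{5}$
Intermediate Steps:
$s = -459$ ($s = \left(-3\right) 153 = -459$)
$\left(\frac{1}{45} + s\right)^{2} = \left(\frac{1}{45} - 459\right)^{2} = \left(- \frac{20654}{45}\right)^{2} = \frac{426587716}{2025}$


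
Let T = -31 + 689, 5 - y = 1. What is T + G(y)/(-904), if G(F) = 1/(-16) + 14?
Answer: 9517089/14464 ≈ 657.98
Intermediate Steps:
y = 4 (y = 5 - 1*1 = 5 - 1 = 4)
G(F) = 223/16 (G(F) = -1/16 + 14 = 223/16)
T = 658
T + G(y)/(-904) = 658 + (223/16)/(-904) = 658 - 1/904*223/16 = 658 - 223/14464 = 9517089/14464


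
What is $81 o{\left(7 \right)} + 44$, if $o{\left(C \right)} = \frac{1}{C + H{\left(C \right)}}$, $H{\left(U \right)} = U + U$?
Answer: $\frac{335}{7} \approx 47.857$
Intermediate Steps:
$H{\left(U \right)} = 2 U$
$o{\left(C \right)} = \frac{1}{3 C}$ ($o{\left(C \right)} = \frac{1}{C + 2 C} = \frac{1}{3 C}$)
$81 o{\left(7 \right)} + 44 = 81 \frac{1}{3 \cdot 7} + 44 = 81 \cdot \frac{1}{3} \cdot \frac{1}{7} + 44 = 81 \cdot \frac{1}{21} + 44 = \frac{27}{7} + 44 = \frac{335}{7}$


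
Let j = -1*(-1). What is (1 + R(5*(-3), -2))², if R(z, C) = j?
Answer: 4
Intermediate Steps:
j = 1
R(z, C) = 1
(1 + R(5*(-3), -2))² = (1 + 1)² = 2² = 4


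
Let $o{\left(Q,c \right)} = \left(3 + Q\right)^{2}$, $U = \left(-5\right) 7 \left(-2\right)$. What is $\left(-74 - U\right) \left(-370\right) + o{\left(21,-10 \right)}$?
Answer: $53856$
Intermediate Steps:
$U = 70$ ($U = \left(-35\right) \left(-2\right) = 70$)
$\left(-74 - U\right) \left(-370\right) + o{\left(21,-10 \right)} = \left(-74 - 70\right) \left(-370\right) + \left(3 + 21\right)^{2} = \left(-74 - 70\right) \left(-370\right) + 24^{2} = \left(-144\right) \left(-370\right) + 576 = 53280 + 576 = 53856$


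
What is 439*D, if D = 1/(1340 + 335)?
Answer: 439/1675 ≈ 0.26209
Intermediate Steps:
D = 1/1675 ≈ 0.00059702
439*D = 439*(1/1675) = 439/1675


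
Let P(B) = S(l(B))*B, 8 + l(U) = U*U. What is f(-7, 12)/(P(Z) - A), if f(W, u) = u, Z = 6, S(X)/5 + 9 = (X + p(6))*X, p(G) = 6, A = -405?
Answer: 4/9565 ≈ 0.00041819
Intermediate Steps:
l(U) = -8 + U**2 (l(U) = -8 + U*U = -8 + U**2)
S(X) = -45 + 5*X*(6 + X) (S(X) = -45 + 5*((X + 6)*X) = -45 + 5*((6 + X)*X) = -45 + 5*(X*(6 + X)) = -45 + 5*X*(6 + X))
P(B) = B*(-285 + 5*(-8 + B**2)**2 + 30*B**2) (P(B) = (-45 + 5*(-8 + B**2)**2 + 30*(-8 + B**2))*B = (-45 + 5*(-8 + B**2)**2 + (-240 + 30*B**2))*B = (-285 + 5*(-8 + B**2)**2 + 30*B**2)*B = B*(-285 + 5*(-8 + B**2)**2 + 30*B**2))
f(-7, 12)/(P(Z) - A) = 12/(5*6*(7 + 6**4 - 10*6**2) - 1*(-405)) = 12/(5*6*(7 + 1296 - 10*36) + 405) = 12/(5*6*(7 + 1296 - 360) + 405) = 12/(5*6*943 + 405) = 12/(28290 + 405) = 12/28695 = 12*(1/28695) = 4/9565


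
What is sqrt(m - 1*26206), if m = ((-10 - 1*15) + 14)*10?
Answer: 6*I*sqrt(731) ≈ 162.22*I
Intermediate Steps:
m = -110 (m = ((-10 - 15) + 14)*10 = (-25 + 14)*10 = -11*10 = -110)
sqrt(m - 1*26206) = sqrt(-110 - 1*26206) = sqrt(-110 - 26206) = sqrt(-26316) = 6*I*sqrt(731)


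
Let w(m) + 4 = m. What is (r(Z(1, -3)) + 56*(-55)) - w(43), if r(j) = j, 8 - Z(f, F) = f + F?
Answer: -3109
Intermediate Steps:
Z(f, F) = 8 - F - f (Z(f, F) = 8 - (f + F) = 8 - (F + f) = 8 + (-F - f) = 8 - F - f)
w(m) = -4 + m
(r(Z(1, -3)) + 56*(-55)) - w(43) = ((8 - 1*(-3) - 1*1) + 56*(-55)) - (-4 + 43) = ((8 + 3 - 1) - 3080) - 1*39 = (10 - 3080) - 39 = -3070 - 39 = -3109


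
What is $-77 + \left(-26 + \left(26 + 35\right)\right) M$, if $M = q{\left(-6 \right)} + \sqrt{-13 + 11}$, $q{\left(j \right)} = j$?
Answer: $-287 + 35 i \sqrt{2} \approx -287.0 + 49.497 i$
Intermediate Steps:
$M = -6 + i \sqrt{2}$ ($M = -6 + \sqrt{-13 + 11} = -6 + \sqrt{-2} = -6 + i \sqrt{2} \approx -6.0 + 1.4142 i$)
$-77 + \left(-26 + \left(26 + 35\right)\right) M = -77 + \left(-26 + \left(26 + 35\right)\right) \left(-6 + i \sqrt{2}\right) = -77 + \left(-26 + 61\right) \left(-6 + i \sqrt{2}\right) = -77 + 35 \left(-6 + i \sqrt{2}\right) = -77 - \left(210 - 35 i \sqrt{2}\right) = -287 + 35 i \sqrt{2}$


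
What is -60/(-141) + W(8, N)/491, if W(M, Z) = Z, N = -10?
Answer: 9350/23077 ≈ 0.40517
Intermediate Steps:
-60/(-141) + W(8, N)/491 = -60/(-141) - 10/491 = -60*(-1/141) - 10*1/491 = 20/47 - 10/491 = 9350/23077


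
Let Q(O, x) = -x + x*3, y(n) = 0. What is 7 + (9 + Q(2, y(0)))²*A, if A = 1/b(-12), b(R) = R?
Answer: ¼ ≈ 0.25000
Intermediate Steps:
Q(O, x) = 2*x (Q(O, x) = -x + 3*x = 2*x)
A = -1/12 (A = 1/(-12) = -1/12 ≈ -0.083333)
7 + (9 + Q(2, y(0)))²*A = 7 + (9 + 2*0)²*(-1/12) = 7 + (9 + 0)²*(-1/12) = 7 + 9²*(-1/12) = 7 + 81*(-1/12) = 7 - 27/4 = ¼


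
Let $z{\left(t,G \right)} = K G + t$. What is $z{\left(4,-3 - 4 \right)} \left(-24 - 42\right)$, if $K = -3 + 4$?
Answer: $198$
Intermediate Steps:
$K = 1$
$z{\left(t,G \right)} = G + t$ ($z{\left(t,G \right)} = 1 G + t = G + t$)
$z{\left(4,-3 - 4 \right)} \left(-24 - 42\right) = \left(\left(-3 - 4\right) + 4\right) \left(-24 - 42\right) = \left(-7 + 4\right) \left(-66\right) = \left(-3\right) \left(-66\right) = 198$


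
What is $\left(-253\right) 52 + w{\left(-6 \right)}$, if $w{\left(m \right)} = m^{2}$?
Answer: $-13120$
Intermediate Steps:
$\left(-253\right) 52 + w{\left(-6 \right)} = \left(-253\right) 52 + \left(-6\right)^{2} = -13156 + 36 = -13120$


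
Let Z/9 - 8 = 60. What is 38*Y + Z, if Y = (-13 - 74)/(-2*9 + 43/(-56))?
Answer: 828348/1051 ≈ 788.15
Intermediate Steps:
Z = 612 (Z = 72 + 9*60 = 72 + 540 = 612)
Y = 4872/1051 (Y = -87/(-18 + 43*(-1/56)) = -87/(-18 - 43/56) = -87/(-1051/56) = -87*(-56/1051) = 4872/1051 ≈ 4.6356)
38*Y + Z = 38*(4872/1051) + 612 = 185136/1051 + 612 = 828348/1051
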